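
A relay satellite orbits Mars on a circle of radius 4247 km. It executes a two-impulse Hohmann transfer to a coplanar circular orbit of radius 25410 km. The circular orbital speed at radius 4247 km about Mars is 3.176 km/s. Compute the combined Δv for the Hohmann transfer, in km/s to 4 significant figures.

From the circular-orbit relation v² = μ/r at r = 4247 km: μ = v²r = (3.176)² × 4247 = 42839.4 km³/s².
Semi-major axis of the transfer orbit: a_t = (4247 + 25410)/2 = 14828.5 km.
At r₁ the circular-orbit speed is v₁ = √(μ/r₁) = 3.1760 km/s.
Transfer-orbit speed at r₁ (vis-viva equation): v_p = √[μ(2/r₁ − 1/a_t)] = 4.1575 km/s.
First burn Δv₁ = |v_p − v₁| = 0.9815 km/s.
At r₂, v₂ = √(μ/r₂) = 1.2984 km/s.
Transfer-orbit speed at r₂: v_a = √[μ(2/r₂ − 1/a_t)] = 0.69488 km/s.
Second burn Δv₂ = |v₂ − v_a| = 0.6035 km/s.
Δv = Δv₁ + Δv₂ = 0.9815 + 0.6035 = 1.585 km/s.

Δv = 1.585 km/s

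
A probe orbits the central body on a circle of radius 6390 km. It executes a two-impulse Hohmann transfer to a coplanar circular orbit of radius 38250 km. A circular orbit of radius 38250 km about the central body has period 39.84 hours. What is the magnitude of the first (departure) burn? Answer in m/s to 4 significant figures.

Δv₁ = 1267 m/s

From Kepler's third law T² = 4π²r³/μ at r = 38250 km, T = 39.84 hours = 39.84 × 3600 s = 1.43424×10^5 s: μ = 4π²r³/T² = 1.07402×10^5 km³/s².
Transfer-ellipse semi-major axis a_t = (r₁ + r₂)/2 = (6390 + 38250)/2 = 22320 km.
Circular speed at r = 6390 km: v_c = √(μ/r) = 4.100 km/s.
Transfer-orbit speed at the same r (vis-viva, a = a_t): v_t = √[μ(2/r − 1/a_t)] = 5.367 km/s.
Δv₁ = |v_t − v_c| = |5.367 − 4.100| = 1.267 km/s.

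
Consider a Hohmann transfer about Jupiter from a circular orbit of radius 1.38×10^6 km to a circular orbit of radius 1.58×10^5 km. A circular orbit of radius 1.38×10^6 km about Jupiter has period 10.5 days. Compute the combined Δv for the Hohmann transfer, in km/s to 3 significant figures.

From Kepler's third law T² = 4π²r³/μ at r = 1.38×10^6 km, T = 10.5 days = 10.5 × 86400 s = 9.072×10^5 s: μ = 4π²r³/T² = 1.26064×10^8 km³/s².
The Hohmann ellipse has a_t = (r₁ + r₂)/2 = 7.690×10^5 km.
At r₁ the circular-orbit speed is v₁ = √(μ/r₁) = 9.55776 km/s.
Transfer-orbit speed at r₁ (vis-viva equation): v_a = √[μ(2/r₁ − 1/a_t)] = 4.33233 km/s.
First burn Δv₁ = |v_a − v₁| = 5.225 km/s.
Circular speed at r₂: v₂ = √(μ/r₂) = 28.2466 km/s.
Transfer-orbit speed at r₂: v_p = √[μ(2/r₂ − 1/a_t)] = 37.8393 km/s.
Second burn Δv₂ = |v₂ − v_p| = 9.593 km/s.
Δv = Δv₁ + Δv₂ = 5.225 + 9.593 = 14.82 km/s.

Δv = 14.8 km/s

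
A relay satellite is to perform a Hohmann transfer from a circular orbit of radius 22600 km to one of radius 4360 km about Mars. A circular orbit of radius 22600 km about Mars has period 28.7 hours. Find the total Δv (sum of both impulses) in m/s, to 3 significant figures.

Δv = 1520 m/s

From Kepler's third law T² = 4π²r³/μ at r = 22600 km, T = 28.7 hours = 28.7 × 3600 s = 1.0332×10^5 s: μ = 4π²r³/T² = 42689.0 km³/s².
Transfer-ellipse semi-major axis a_t = (r₁ + r₂)/2 = (22600 + 4360)/2 = 13480 km.
Circular speed at r₁: v₁ = √(μ/r₁) = √(42689.0/22600) = 1.37437 km/s.
Transfer-orbit speed at r₁ (vis-viva): v_a = √[μ(2/r₁ − 1/a_t)] = 0.781632 km/s.
First burn Δv₁ = |v_a − v₁| = 0.5927 km/s.
At r₂, v₂ = √(μ/r₂) = 3.1291 km/s.
Transfer-orbit speed at r₂: v_p = √[μ(2/r₂ − 1/a_t)] = 4.0516 km/s.
Second burn Δv₂ = |v₂ − v_p| = 0.9225 km/s.
Total Δv = Δv₁ + Δv₂ = 1.515 km/s.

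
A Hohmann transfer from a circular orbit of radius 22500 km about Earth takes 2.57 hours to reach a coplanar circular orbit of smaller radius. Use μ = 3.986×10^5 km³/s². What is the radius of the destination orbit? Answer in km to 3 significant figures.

Transfer time t = 2.57 hours = 9252 s, and t = π√(a_t³/μ).
So a_t = (μ t²/π²)^(1/3) = (3.986×10^5 × (9252)² / π²)^(1/3) = 15121 km.
Since a_t = (r₁ + r₂)/2, r₂ = 2a_t − r₁ = 2×15121 − 22500 = 7742 km.

r₂ = 7740 km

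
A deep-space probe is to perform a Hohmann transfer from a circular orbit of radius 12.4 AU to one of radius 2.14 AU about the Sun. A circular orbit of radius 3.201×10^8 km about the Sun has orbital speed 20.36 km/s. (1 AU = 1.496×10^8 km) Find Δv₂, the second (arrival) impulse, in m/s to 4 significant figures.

From the circular-orbit relation v² = μ/r at r = 3.201×10^8 km: μ = v²r = (20.36)² × 3.201×10^8 = 1.32691×10^11 km³/s².
In km: r₁ = 12.4 × 1.496×10^8 = 1.85504×10^9 km; r₂ = 2.14 × 1.496×10^8 = 3.20144×10^8 km.
Transfer-ellipse semi-major axis a_t = (r₁ + r₂)/2 = (1.85504×10^9 + 3.20144×10^8)/2 = 1.087592×10^9 km.
On the circular orbit at r = 3.20144×10^8 km, v_c = √(μ/r) = 20.36 km/s.
Transfer-orbit speed at the same r (vis-viva, a = a_t): v_t = √[μ(2/r − 1/a_t)] = 26.59 km/s.
Δv₂ = |v_t − v_c| = |26.59 − 20.36| = 6.230 km/s.

Δv₂ = 6230 m/s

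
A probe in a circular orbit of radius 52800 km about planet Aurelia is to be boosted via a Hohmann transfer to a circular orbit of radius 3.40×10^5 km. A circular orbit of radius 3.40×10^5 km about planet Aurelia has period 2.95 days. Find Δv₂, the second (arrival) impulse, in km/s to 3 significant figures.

From Kepler's third law T² = 4π²r³/μ at r = 3.40×10^5 km, T = 2.95 days = 2.95 × 86400 s = 2.5488×10^5 s: μ = 4π²r³/T² = 2.38850×10^7 km³/s².
The Hohmann ellipse has a_t = (r₁ + r₂)/2 = 1.964×10^5 km.
Circular speed at r = 3.400×10^5 km: v_c = √(μ/r) = 8.382 km/s.
Vis-viva on the transfer ellipse at r = 3.400×10^5 km gives v_t = √[μ(2/r − 1/a_t)] = 4.346 km/s.
Δv₂ = |v_t − v_c| = |4.346 − 8.382| = 4.036 km/s.

Δv₂ = 4.04 km/s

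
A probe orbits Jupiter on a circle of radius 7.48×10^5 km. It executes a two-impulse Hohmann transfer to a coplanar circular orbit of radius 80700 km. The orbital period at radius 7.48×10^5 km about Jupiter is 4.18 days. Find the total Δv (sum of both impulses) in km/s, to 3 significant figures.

From Kepler's third law T² = 4π²r³/μ at r = 7.48×10^5 km, T = 4.18 days = 4.18 × 86400 s = 3.61152×10^5 s: μ = 4π²r³/T² = 1.26673×10^8 km³/s².
Transfer-ellipse semi-major axis a_t = (r₁ + r₂)/2 = (7.480×10^5 + 80700)/2 = 4.1435×10^5 km.
Circular speed at r₁: v₁ = √(μ/r₁) = √(1.26673×10^8/7.480×10^5) = 13.013 km/s.
Transfer-orbit speed at r₁ (v² = μ(2/r − 1/a)): v_a = √[μ(2/r₁ − 1/a_t)] = 5.7431 km/s.
First burn Δv₁ = |v_a − v₁| = 7.270 km/s.
At r₂, v₂ = √(μ/r₂) = 39.62 km/s.
Transfer-orbit speed at r₂: v_p = √[μ(2/r₂ − 1/a_t)] = 53.23 km/s.
Second burn Δv₂ = |v₂ − v_p| = 13.61 km/s.
Δv = Δv₁ + Δv₂ = 7.270 + 13.61 = 20.88 km/s.

Δv = 20.9 km/s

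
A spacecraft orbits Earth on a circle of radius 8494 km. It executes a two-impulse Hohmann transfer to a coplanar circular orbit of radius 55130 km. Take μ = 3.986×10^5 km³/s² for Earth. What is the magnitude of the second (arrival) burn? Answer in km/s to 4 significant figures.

Δv₂ = 1.299 km/s

Transfer-ellipse semi-major axis a_t = (r₁ + r₂)/2 = (8494 + 55130)/2 = 31812 km.
Circular speed at r = 55130 km: v_c = √(μ/r) = 2.68890 km/s.
Vis-viva on the transfer ellipse at r = 55130 km gives v_t = √[μ(2/r − 1/a_t)] = 1.38943 km/s.
Δv₂ = |v_t − v_c| = |1.38943 − 2.68890| = 1.299 km/s.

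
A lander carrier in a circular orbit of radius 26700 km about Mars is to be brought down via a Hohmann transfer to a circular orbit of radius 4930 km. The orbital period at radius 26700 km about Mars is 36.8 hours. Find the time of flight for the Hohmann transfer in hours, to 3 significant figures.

t = 8.39 hours

From Kepler's third law T² = 4π²r³/μ at r = 26700 km, T = 36.8 hours = 36.8 × 3600 s = 1.3248×10^5 s: μ = 4π²r³/T² = 42814.7 km³/s².
Transfer-ellipse semi-major axis a_t = (r₁ + r₂)/2 = (26700 + 4930)/2 = 15815 km.
Half the transfer-orbit period gives t = π√(a_t³/μ) = 30200 s.
Converting: 30200 s ÷ 3600 s/hour = 8.39 hours.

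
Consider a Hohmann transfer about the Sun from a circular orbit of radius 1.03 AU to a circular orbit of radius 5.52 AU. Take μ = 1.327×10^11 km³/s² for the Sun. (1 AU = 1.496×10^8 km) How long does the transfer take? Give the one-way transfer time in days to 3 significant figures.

In km: r₁ = 1.03 × 1.496×10^8 = 1.54088×10^8 km; r₂ = 5.52 × 1.496×10^8 = 8.25792×10^8 km.
Transfer-ellipse semi-major axis a_t = (r₁ + r₂)/2 = (1.54088×10^8 + 8.25792×10^8)/2 = 4.8994×10^8 km.
Transfer time t = π√(a_t³/μ) = π√((4.8994×10^8)³ / 1.327×10^11) = 9.353×10^7 s.
Converting: 9.353×10^7 s ÷ 86400 s/day = 1080 days.

t = 1080 days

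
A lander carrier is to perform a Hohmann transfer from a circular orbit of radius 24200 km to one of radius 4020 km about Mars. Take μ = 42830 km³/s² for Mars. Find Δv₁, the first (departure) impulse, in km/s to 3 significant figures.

Δv₁ = 0.620 km/s

The Hohmann ellipse has a_t = (r₁ + r₂)/2 = 14110 km.
Circular speed at r = 24200 km: v_c = √(μ/r) = 1.3304 km/s.
Vis-viva on the transfer ellipse at r = 24200 km gives v_t = √[μ(2/r − 1/a_t)] = 0.71009 km/s.
Δv₁ = |v_t − v_c| = |0.71009 − 1.3304| = 0.6203 km/s.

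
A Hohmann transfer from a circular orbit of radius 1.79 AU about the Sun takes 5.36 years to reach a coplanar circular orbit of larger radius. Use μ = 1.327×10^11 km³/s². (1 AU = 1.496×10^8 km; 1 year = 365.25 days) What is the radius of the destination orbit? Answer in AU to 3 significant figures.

In km: r₁ = 1.79 × 1.496×10^8 = 2.67784×10^8 km.
Transfer time t = 5.36 years × 365.25 × 86400 s = 1.69148736×10^8 s, and t = π√(a_t³/μ).
So a_t = (μ t²/π²)^(1/3) = (1.327×10^11 × (1.69148736×10^8)² / π²)^(1/3) = 7.2728×10^8 km.
Since a_t = (r₁ + r₂)/2, r₂ = 2a_t − r₁ = 2×7.2728×10^8 − 2.67784×10^8 = 1.186776×10^9 km.
In AU: r₂ = 1.186776×10^9 / 1.496×10^8 = 7.93 AU.

r₂ = 7.93 AU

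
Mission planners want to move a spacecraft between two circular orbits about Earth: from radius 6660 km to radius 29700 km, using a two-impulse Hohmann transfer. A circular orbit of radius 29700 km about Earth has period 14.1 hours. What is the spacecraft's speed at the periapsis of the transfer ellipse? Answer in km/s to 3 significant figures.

v = 9.92 km/s

From Kepler's third law T² = 4π²r³/μ at r = 29700 km, T = 14.1 hours = 14.1 × 3600 s = 50760 s: μ = 4π²r³/T² = 4.01408×10^5 km³/s².
Semi-major axis of the transfer orbit: a_t = (6660 + 29700)/2 = 18180 km.
The periapsis of the transfer ellipse is at r = 6660 km.
From the vis-viva equation, v = √[μ(2/r − 1/a_t)] = 9.923 km/s.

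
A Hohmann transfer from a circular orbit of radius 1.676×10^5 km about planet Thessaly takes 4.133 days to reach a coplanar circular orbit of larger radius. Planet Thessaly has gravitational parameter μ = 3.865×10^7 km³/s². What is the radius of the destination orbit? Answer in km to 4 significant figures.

Transfer time t = 4.133 days = 3.570912×10^5 s, and t = π√(a_t³/μ).
So a_t = (μ t²/π²)^(1/3) = (3.865×10^7 × (3.570912×10^5)² / π²)^(1/3) = 7.9336×10^5 km.
Since a_t = (r₁ + r₂)/2, r₂ = 2a_t − r₁ = 2×7.9336×10^5 − 1.676×10^5 = 1.41912×10^6 km.

r₂ = 1.419×10^6 km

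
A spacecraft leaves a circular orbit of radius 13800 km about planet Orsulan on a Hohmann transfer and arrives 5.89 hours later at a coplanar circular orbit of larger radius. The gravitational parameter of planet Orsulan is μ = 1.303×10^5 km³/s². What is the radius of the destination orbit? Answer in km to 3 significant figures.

Transfer time t = 5.89 hours = 21204 s, and t = π√(a_t³/μ).
So a_t = (μ t²/π²)^(1/3) = (1.303×10^5 × (21204)² / π²)^(1/3) = 18106 km.
Since a_t = (r₁ + r₂)/2, r₂ = 2a_t − r₁ = 2×18106 − 13800 = 22412 km.

r₂ = 22400 km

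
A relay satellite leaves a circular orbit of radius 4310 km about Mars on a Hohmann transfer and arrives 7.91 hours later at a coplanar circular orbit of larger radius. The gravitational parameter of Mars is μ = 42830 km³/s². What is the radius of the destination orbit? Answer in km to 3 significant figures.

r₂ = 26100 km

Transfer time t = 7.91 hours = 28476 s, and t = π√(a_t³/μ).
So a_t = (μ t²/π²)^(1/3) = (42830 × (28476)² / π²)^(1/3) = 15210 km.
Since a_t = (r₁ + r₂)/2, r₂ = 2a_t − r₁ = 2×15210 − 4310 = 26110 km.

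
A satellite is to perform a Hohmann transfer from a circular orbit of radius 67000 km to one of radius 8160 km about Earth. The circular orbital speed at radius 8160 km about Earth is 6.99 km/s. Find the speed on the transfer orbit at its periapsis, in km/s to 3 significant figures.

v = 9.33 km/s

From the circular-orbit relation v² = μ/r at r = 8160 km: μ = v²r = (6.99)² × 8160 = 3.98698×10^5 km³/s².
Semi-major axis of the transfer orbit: a_t = (67000 + 8160)/2 = 37580 km.
The periapsis of the transfer ellipse is at r = 8160 km.
Applying v² = μ(2/r − 1/a_t): v = 9.333 km/s.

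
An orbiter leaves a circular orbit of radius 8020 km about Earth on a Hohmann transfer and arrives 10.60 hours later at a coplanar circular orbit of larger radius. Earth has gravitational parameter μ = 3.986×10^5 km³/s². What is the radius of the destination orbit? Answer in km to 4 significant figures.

r₂ = 69760 km

Transfer time t = 10.60 hours = 38160 s, and t = π√(a_t³/μ).
So a_t = (μ t²/π²)^(1/3) = (3.986×10^5 × (38160)² / π²)^(1/3) = 38888 km.
Since a_t = (r₁ + r₂)/2, r₂ = 2a_t − r₁ = 2×38888 − 8020 = 69756 km.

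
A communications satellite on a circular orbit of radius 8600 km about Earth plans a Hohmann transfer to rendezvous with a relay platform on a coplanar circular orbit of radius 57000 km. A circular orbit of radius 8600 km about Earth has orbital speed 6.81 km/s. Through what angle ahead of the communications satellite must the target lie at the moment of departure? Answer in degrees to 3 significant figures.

φ = 101°

From the circular-orbit relation v² = μ/r at r = 8600 km: μ = v²r = (6.81)² × 8600 = 3.98834×10^5 km³/s².
Transfer-ellipse semi-major axis a_t = (r₁ + r₂)/2 = (8600 + 57000)/2 = 32800 km.
Transfer time t = π√(a_t³/μ) = 29550.5 s.
The target's mean motion on its circular orbit is ω₂ = √(μ/r₂³) = 4.64071×10^-5 rad/s.
Angle swept by the target during transfer: ω₂·t = 1.37135 rad = 78.57°.
The communications satellite traverses 180° on the transfer ellipse, so the target must lead by 180° − 78.57° = 101°.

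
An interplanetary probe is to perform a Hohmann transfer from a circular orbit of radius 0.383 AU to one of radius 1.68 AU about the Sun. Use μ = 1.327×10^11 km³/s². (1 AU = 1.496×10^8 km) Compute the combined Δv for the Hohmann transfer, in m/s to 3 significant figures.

In km: r₁ = 0.383 × 1.496×10^8 = 5.72968×10^7 km; r₂ = 1.68 × 1.496×10^8 = 2.51328×10^8 km.
Semi-major axis of the transfer orbit: a_t = (5.72968×10^7 + 2.51328×10^8)/2 = 1.543124×10^8 km.
At r₁ the circular-orbit speed is v₁ = √(μ/r₁) = 48.125 km/s.
On the transfer ellipse at r₁, vis-viva equation gives v_p = √[μ(2/r₁ − 1/a_t)] = 61.417 km/s.
First burn Δv₁ = |v_p − v₁| = 13.29 km/s.
At r₂, v₂ = √(μ/r₂) = 22.978 km/s.
Transfer-orbit speed at r₂: v_a = √[μ(2/r₂ − 1/a_t)] = 14.002 km/s.
Second burn Δv₂ = |v₂ − v_a| = 8.976 km/s.
Δv = Δv₁ + Δv₂ = 13.29 + 8.976 = 22.27 km/s.

Δv = 22300 m/s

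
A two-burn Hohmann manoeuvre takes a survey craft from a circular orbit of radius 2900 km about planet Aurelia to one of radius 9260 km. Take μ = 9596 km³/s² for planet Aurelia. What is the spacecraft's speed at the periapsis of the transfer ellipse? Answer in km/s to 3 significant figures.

v = 2.24 km/s

Semi-major axis of the transfer orbit: a_t = (2900 + 9260)/2 = 6080 km.
At periapsis, r = 2900 km.
From the vis-viva equation, v = √[μ(2/r − 1/a_t)] = 2.245 km/s.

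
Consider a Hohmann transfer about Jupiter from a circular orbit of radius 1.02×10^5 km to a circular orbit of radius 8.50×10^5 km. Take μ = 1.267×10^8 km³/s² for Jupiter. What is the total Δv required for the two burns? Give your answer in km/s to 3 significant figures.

Δv = 18.4 km/s

Transfer-ellipse semi-major axis a_t = (r₁ + r₂)/2 = (1.020×10^5 + 8.500×10^5)/2 = 4.760×10^5 km.
Circular speed at r₁: v₁ = √(μ/r₁) = √(1.267×10^8/1.020×10^5) = 35.244 km/s.
On the transfer ellipse at r₁, vis-viva gives v_p = √[μ(2/r₁ − 1/a_t)] = 47.097 km/s.
First burn Δv₁ = |v_p − v₁| = 11.85 km/s.
Circular speed at r₂: v₂ = √(μ/r₂) = 12.209 km/s.
Transfer-orbit speed at r₂: v_a = √[μ(2/r₂ − 1/a_t)] = 5.6517 km/s.
Second burn Δv₂ = |v₂ − v_a| = 6.557 km/s.
Total Δv = Δv₁ + Δv₂ = 18.41 km/s.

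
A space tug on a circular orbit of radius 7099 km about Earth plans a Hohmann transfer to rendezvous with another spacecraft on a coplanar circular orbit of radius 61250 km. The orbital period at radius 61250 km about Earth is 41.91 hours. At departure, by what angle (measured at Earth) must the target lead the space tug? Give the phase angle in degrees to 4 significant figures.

φ = 105.0°

From Kepler's third law T² = 4π²r³/μ at r = 61250 km, T = 41.91 hours = 41.91 × 3600 s = 1.50876×10^5 s: μ = 4π²r³/T² = 3.98509×10^5 km³/s².
Transfer-ellipse semi-major axis a_t = (r₁ + r₂)/2 = (7099 + 61250)/2 = 34174.5 km.
Transfer time t = π√(a_t³/μ) = 31440 s.
The target's mean motion on its circular orbit is ω₂ = √(μ/r₂³) = 4.1645×10^-5 rad/s.
Angle swept by the target during transfer: ω₂·t = 1.3093 rad = 75.02°.
Arrival is 180° from departure on the ellipse, so φ = 180° − 75.02° = 105.0°.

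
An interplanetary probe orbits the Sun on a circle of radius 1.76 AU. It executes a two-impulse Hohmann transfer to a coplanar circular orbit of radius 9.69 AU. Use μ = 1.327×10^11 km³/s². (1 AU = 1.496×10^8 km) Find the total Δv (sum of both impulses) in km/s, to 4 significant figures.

Δv = 11.02 km/s

In km: r₁ = 1.76 × 1.496×10^8 = 2.63296×10^8 km; r₂ = 9.69 × 1.496×10^8 = 1.449624×10^9 km.
Semi-major axis of the transfer orbit: a_t = (2.63296×10^8 + 1.449624×10^9)/2 = 8.5646×10^8 km.
Circular speed at r₁: v₁ = √(μ/r₁) = √(1.327×10^11/2.63296×10^8) = 22.450 km/s.
Transfer-orbit speed at r₁ (v² = μ(2/r − 1/a)): v_p = √[μ(2/r₁ − 1/a_t)] = 29.207 km/s.
First burn Δv₁ = |v_p − v₁| = 6.757 km/s.
At r₂, v₂ = √(μ/r₂) = 9.568 km/s.
Transfer-orbit speed at r₂: v_a = √[μ(2/r₂ − 1/a_t)] = 5.305 km/s.
Second burn Δv₂ = |v₂ − v_a| = 4.263 km/s.
Total Δv = Δv₁ + Δv₂ = 11.02 km/s.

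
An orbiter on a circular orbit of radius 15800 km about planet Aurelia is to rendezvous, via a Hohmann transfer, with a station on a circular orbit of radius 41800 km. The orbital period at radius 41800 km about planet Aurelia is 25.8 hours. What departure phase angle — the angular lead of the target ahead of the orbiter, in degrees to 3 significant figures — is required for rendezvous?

φ = 77.1°

From Kepler's third law T² = 4π²r³/μ at r = 41800 km, T = 25.8 hours = 25.8 × 3600 s = 92880 s: μ = 4π²r³/T² = 3.34229×10^5 km³/s².
Semi-major axis of the transfer orbit: a_t = (15800 + 41800)/2 = 28800 km.
Transfer time t = π√(a_t³/μ) = 26559 s.
The target's mean motion on its circular orbit is ω₂ = √(μ/r₂³) = 6.7648×10^-5 rad/s.
Angle swept by the target during transfer: ω₂·t = 1.7967 rad = 102.9°.
The orbiter traverses 180° on the transfer ellipse, so the target must lead by 180° − 102.9° = 77.1°.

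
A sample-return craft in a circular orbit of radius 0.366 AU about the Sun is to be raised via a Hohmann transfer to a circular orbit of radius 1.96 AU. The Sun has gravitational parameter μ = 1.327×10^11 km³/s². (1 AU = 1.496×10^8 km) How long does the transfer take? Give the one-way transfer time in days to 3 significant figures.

t = 229 days

In km: r₁ = 0.366 × 1.496×10^8 = 5.47536×10^7 km; r₂ = 1.96 × 1.496×10^8 = 2.93216×10^8 km.
Semi-major axis of the transfer orbit: a_t = (5.47536×10^7 + 2.93216×10^8)/2 = 1.739848×10^8 km.
By Kepler's third law the transfer-orbit period is T = 2π√(a_t³/μ), so t = T/2 = 1.979×10^7 s.
Converting: 1.979×10^7 s ÷ 86400 s/day = 229 days.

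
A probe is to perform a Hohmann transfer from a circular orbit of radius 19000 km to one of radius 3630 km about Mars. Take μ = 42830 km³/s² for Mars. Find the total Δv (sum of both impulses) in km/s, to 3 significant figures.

Δv = 1.67 km/s

Semi-major axis of the transfer orbit: a_t = (19000 + 3630)/2 = 11315 km.
At r₁ the circular-orbit speed is v₁ = √(μ/r₁) = 1.5014 km/s.
Transfer-orbit speed at r₁ (vis-viva): v_a = √[μ(2/r₁ − 1/a_t)] = 0.85040 km/s.
First burn Δv₁ = |v_a − v₁| = 0.6510 km/s.
Circular speed at r₂: v₂ = √(μ/r₂) = 3.435 km/s.
Transfer-orbit speed at r₂: v_p = √[μ(2/r₂ − 1/a_t)] = 4.451 km/s.
Second burn Δv₂ = |v₂ − v_p| = 1.016 km/s.
Δv = Δv₁ + Δv₂ = 0.6510 + 1.016 = 1.667 km/s.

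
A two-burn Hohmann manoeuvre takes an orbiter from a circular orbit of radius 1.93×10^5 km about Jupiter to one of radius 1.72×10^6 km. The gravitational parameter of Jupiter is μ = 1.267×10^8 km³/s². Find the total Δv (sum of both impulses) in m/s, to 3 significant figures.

Δv = 13500 m/s

Semi-major axis of the transfer orbit: a_t = (1.930×10^5 + 1.720×10^6)/2 = 9.565×10^5 km.
At r₁ the circular-orbit speed is v₁ = √(μ/r₁) = 25.622 km/s.
Transfer-orbit speed at r₁ (v² = μ(2/r − 1/a)): v_p = √[μ(2/r₁ − 1/a_t)] = 34.358 km/s.
First burn Δv₁ = |v_p − v₁| = 8.736 km/s.
At r₂, v₂ = √(μ/r₂) = 8.5827 km/s.
Transfer-orbit speed at r₂: v_a = √[μ(2/r₂ − 1/a_t)] = 3.8553 km/s.
Second burn Δv₂ = |v₂ − v_a| = 4.727 km/s.
Δv = Δv₁ + Δv₂ = 8.736 + 4.727 = 13.46 km/s.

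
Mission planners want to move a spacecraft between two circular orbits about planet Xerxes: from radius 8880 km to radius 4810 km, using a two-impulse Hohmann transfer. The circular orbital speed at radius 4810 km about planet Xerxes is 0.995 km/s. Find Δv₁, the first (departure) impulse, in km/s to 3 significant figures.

Δv₁ = 0.118 km/s

From the circular-orbit relation v² = μ/r at r = 4810 km: μ = v²r = (0.995)² × 4810 = 4762.02 km³/s².
The Hohmann ellipse has a_t = (r₁ + r₂)/2 = 6845 km.
On the circular orbit at r = 8880 km, v_c = √(μ/r) = 0.7323 km/s.
Vis-viva on the transfer ellipse at r = 8880 km gives v_t = √[μ(2/r − 1/a_t)] = 0.6139 km/s.
Δv₁ = |v_t − v_c| = |0.6139 − 0.7323| = 0.1184 km/s.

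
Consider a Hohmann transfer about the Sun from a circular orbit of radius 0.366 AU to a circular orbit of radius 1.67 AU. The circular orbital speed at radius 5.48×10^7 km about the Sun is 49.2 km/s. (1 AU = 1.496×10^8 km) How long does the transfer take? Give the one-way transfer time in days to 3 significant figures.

t = 188 days

From the circular-orbit relation v² = μ/r at r = 5.48×10^7 km: μ = v²r = (49.2)² × 5.48×10^7 = 1.32651×10^11 km³/s².
In km: r₁ = 0.366 × 1.496×10^8 = 5.47536×10^7 km; r₂ = 1.67 × 1.496×10^8 = 2.49832×10^8 km.
The Hohmann ellipse has a_t = (r₁ + r₂)/2 = 1.522928×10^8 km.
Transfer time t = π√(a_t³/μ) = π√((1.522928×10^8)³ / 1.32651×10^11) = 1.621×10^7 s.
Converting: 1.621×10^7 s ÷ 86400 s/day = 188 days.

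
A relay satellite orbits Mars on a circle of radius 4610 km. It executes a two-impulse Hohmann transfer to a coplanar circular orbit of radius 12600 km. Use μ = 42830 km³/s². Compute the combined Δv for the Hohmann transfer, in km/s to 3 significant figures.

The Hohmann ellipse has a_t = (r₁ + r₂)/2 = 8605 km.
Circular speed at r₁: v₁ = √(μ/r₁) = √(42830/4610) = 3.0481 km/s.
Transfer-orbit speed at r₁ (vis-viva equation): v_p = √[μ(2/r₁ − 1/a_t)] = 3.6884 km/s.
First burn Δv₁ = |v_p − v₁| = 0.64030 km/s.
At r₂, v₂ = √(μ/r₂) = 1.84369 km/s.
Transfer-orbit speed at r₂: v_a = √[μ(2/r₂ − 1/a_t)] = 1.34947 km/s.
Second burn Δv₂ = |v₂ − v_a| = 0.49422 km/s.
Δv = Δv₁ + Δv₂ = 0.64030 + 0.49422 = 1.135 km/s.

Δv = 1.13 km/s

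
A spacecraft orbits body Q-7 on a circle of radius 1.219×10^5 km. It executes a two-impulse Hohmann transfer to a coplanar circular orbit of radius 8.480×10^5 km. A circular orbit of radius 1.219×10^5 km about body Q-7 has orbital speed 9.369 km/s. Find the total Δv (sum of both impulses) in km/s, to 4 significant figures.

From the circular-orbit relation v² = μ/r at r = 1.219×10^5 km: μ = v²r = (9.369)² × 1.219×10^5 = 1.07002×10^7 km³/s².
Semi-major axis of the transfer orbit: a_t = (1.219×10^5 + 8.480×10^5)/2 = 4.8495×10^5 km.
Circular speed at r₁: v₁ = √(μ/r₁) = √(1.07002×10^7/1.219×10^5) = 9.3690 km/s.
On the transfer ellipse at r₁, v² = μ(2/r − 1/a) gives v_p = √[μ(2/r₁ − 1/a_t)] = 12.389 km/s.
First burn Δv₁ = |v_p − v₁| = 3.020 km/s.
At r₂, v₂ = √(μ/r₂) = 3.552 km/s.
Transfer-orbit speed at r₂: v_a = √[μ(2/r₂ − 1/a_t)] = 1.781 km/s.
Second burn Δv₂ = |v₂ − v_a| = 1.771 km/s.
Total Δv = Δv₁ + Δv₂ = 4.791 km/s.

Δv = 4.791 km/s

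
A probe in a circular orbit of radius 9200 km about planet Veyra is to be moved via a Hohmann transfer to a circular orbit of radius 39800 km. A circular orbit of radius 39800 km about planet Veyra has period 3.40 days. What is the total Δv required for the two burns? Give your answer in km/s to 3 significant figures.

Δv = 0.816 km/s

From Kepler's third law T² = 4π²r³/μ at r = 39800 km, T = 3.40 days = 3.40 × 86400 s = 2.9376×10^5 s: μ = 4π²r³/T² = 28841.9 km³/s².
The Hohmann ellipse has a_t = (r₁ + r₂)/2 = 24500 km.
At r₁ the circular-orbit speed is v₁ = √(μ/r₁) = 1.7706 km/s.
On the transfer ellipse at r₁, vis-viva equation gives v_p = √[μ(2/r₁ − 1/a_t)] = 2.2567 km/s.
First burn Δv₁ = |v_p − v₁| = 0.4861 km/s.
At r₂, v₂ = √(μ/r₂) = 0.8513 km/s.
Transfer-orbit speed at r₂: v_a = √[μ(2/r₂ − 1/a_t)] = 0.5217 km/s.
Second burn Δv₂ = |v₂ − v_a| = 0.3296 km/s.
Δv = Δv₁ + Δv₂ = 0.4861 + 0.3296 = 0.8157 km/s.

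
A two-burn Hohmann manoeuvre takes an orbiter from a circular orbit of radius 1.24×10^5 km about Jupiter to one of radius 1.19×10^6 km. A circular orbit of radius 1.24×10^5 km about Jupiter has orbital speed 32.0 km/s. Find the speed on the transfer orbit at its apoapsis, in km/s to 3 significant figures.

v = 4.49 km/s

From the circular-orbit relation v² = μ/r at r = 1.24×10^5 km: μ = v²r = (32.0)² × 1.24×10^5 = 1.26976×10^8 km³/s².
Transfer-ellipse semi-major axis a_t = (r₁ + r₂)/2 = (1.240×10^5 + 1.190×10^6)/2 = 6.570×10^5 km.
The apoapsis of the transfer ellipse is at r = 1.190×10^6 km.
From the vis-viva equation, v = √[μ(2/r − 1/a_t)] = 4.488 km/s.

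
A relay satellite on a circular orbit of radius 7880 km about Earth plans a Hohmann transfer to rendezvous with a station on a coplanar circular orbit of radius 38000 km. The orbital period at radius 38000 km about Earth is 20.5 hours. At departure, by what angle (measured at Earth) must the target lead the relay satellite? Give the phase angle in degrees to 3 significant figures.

φ = 95.6°

From Kepler's third law T² = 4π²r³/μ at r = 38000 km, T = 20.5 hours = 20.5 × 3600 s = 73800 s: μ = 4π²r³/T² = 3.97739×10^5 km³/s².
Semi-major axis of the transfer orbit: a_t = (7880 + 38000)/2 = 22940 km.
The half-period of the transfer ellipse is t = π√(a_t³/μ) = 17307.77 s.
The target's mean motion on its circular orbit is ω₂ = √(μ/r₂³) = 8.513801×10^-5 rad/s.
Angle swept by the target during transfer: ω₂·t = 1.4735 rad = 84.43°.
Arrival is 180° from departure on the ellipse, so φ = 180° − 84.43° = 95.6°.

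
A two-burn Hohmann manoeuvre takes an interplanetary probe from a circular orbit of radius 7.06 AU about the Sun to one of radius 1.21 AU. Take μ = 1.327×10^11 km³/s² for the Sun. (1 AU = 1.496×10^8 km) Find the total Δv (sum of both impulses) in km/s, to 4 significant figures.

Δv = 13.45 km/s

In km: r₁ = 7.06 × 1.496×10^8 = 1.056176×10^9 km; r₂ = 1.21 × 1.496×10^8 = 1.81016×10^8 km.
Semi-major axis of the transfer orbit: a_t = (1.056176×10^9 + 1.81016×10^8)/2 = 6.18596×10^8 km.
Circular speed at r₁: v₁ = √(μ/r₁) = √(1.327×10^11/1.056176×10^9) = 11.2090 km/s.
Transfer-orbit speed at r₁ (vis-viva equation): v_a = √[μ(2/r₁ − 1/a_t)] = 6.06348 km/s.
First burn Δv₁ = |v_a − v₁| = 5.146 km/s.
Circular speed at r₂: v₂ = √(μ/r₂) = 27.076 km/s.
Transfer-orbit speed at r₂: v_p = √[μ(2/r₂ − 1/a_t)] = 35.379 km/s.
Second burn Δv₂ = |v₂ − v_p| = 8.303 km/s.
Δv = Δv₁ + Δv₂ = 5.146 + 8.303 = 13.45 km/s.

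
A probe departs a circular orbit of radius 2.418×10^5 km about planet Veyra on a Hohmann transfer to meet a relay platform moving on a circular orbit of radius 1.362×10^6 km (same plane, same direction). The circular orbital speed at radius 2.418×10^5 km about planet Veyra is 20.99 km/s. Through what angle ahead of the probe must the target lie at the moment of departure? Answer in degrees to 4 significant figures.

φ = 98.68°

From the circular-orbit relation v² = μ/r at r = 2.418×10^5 km: μ = v²r = (20.99)² × 2.418×10^5 = 1.06532×10^8 km³/s².
Semi-major axis of the transfer orbit: a_t = (2.418×10^5 + 1.362×10^6)/2 = 8.019×10^5 km.
Transfer time t = π√(a_t³/μ) = 2.1857×10^5 s.
Target angular speed ω₂ = √(μ/r₂³) = 6.4934×10^-6 rad/s.
Angle swept by the target during transfer: ω₂·t = 1.4193 rad = 81.32°.
Arrival is 180° from departure on the ellipse, so φ = 180° − 81.32° = 98.68°.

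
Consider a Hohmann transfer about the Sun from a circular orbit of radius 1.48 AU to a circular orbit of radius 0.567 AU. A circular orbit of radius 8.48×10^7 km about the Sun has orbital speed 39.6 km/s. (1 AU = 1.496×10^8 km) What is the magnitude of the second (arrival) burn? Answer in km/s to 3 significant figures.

From the circular-orbit relation v² = μ/r at r = 8.48×10^7 km: μ = v²r = (39.6)² × 8.48×10^7 = 1.32980×10^11 km³/s².
In km: r₁ = 1.48 × 1.496×10^8 = 2.21408×10^8 km; r₂ = 0.567 × 1.496×10^8 = 8.48232×10^7 km.
The Hohmann ellipse has a_t = (r₁ + r₂)/2 = 1.531156×10^8 km.
Circular speed at r = 8.48232×10^7 km: v_c = √(μ/r) = 39.595 km/s.
Transfer-orbit speed at the same r (vis-viva, a = a_t): v_t = √[μ(2/r − 1/a_t)] = 47.613 km/s.
Δv₂ = |v_t − v_c| = |47.613 − 39.595| = 8.018 km/s.

Δv₂ = 8.02 km/s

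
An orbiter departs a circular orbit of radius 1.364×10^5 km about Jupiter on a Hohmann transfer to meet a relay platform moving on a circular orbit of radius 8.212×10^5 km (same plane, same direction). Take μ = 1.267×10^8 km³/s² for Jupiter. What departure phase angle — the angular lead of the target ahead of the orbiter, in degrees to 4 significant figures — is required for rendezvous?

φ = 99.86°

Transfer-ellipse semi-major axis a_t = (r₁ + r₂)/2 = (1.364×10^5 + 8.212×10^5)/2 = 4.788×10^5 km.
Transfer time t = π√(a_t³/μ) = 92468.3 s.
The target's mean motion on its circular orbit is ω₂ = √(μ/r₂³) = 1.51257×10^-5 rad/s.
Angle swept by the target during transfer: ω₂·t = 1.39865 rad = 80.14°.
Arrival is 180° from departure on the ellipse, so φ = 180° − 80.14° = 99.86°.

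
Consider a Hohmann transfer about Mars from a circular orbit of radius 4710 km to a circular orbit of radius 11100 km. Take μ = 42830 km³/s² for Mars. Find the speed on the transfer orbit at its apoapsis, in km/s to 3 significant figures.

Transfer-ellipse semi-major axis a_t = (r₁ + r₂)/2 = (4710 + 11100)/2 = 7905 km.
The apoapsis of the transfer ellipse is at r = 11100 km.
Vis-viva: v = √[μ(2/r − 1/a_t)] = √[42830 × (2/11100 − 1/7905)] = 1.516 km/s.

v = 1.52 km/s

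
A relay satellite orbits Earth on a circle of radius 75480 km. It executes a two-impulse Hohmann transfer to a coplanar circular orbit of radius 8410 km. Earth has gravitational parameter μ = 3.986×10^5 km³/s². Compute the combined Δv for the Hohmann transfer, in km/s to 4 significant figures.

Δv = 3.620 km/s

The Hohmann ellipse has a_t = (r₁ + r₂)/2 = 41945 km.
At r₁ the circular-orbit speed is v₁ = √(μ/r₁) = 2.298 km/s.
Transfer-orbit speed at r₁ (vis-viva equation): v_a = √[μ(2/r₁ − 1/a_t)] = 1.029 km/s.
First burn Δv₁ = |v_a − v₁| = 1.269 km/s.
At r₂, v₂ = √(μ/r₂) = 6.884 km/s.
Transfer-orbit speed at r₂: v_p = √[μ(2/r₂ − 1/a_t)] = 9.235 km/s.
Second burn Δv₂ = |v₂ − v_p| = 2.351 km/s.
Total Δv = Δv₁ + Δv₂ = 3.620 km/s.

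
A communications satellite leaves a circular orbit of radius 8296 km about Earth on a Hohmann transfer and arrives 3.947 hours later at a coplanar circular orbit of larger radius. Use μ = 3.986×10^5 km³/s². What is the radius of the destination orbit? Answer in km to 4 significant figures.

Transfer time t = 3.947 hours = 14209.2 s, and t = π√(a_t³/μ).
So a_t = (μ t²/π²)^(1/3) = (3.986×10^5 × (14209.2)² / π²)^(1/3) = 20128 km.
Since a_t = (r₁ + r₂)/2, r₂ = 2a_t − r₁ = 2×20128 − 8296 = 31960 km.

r₂ = 31960 km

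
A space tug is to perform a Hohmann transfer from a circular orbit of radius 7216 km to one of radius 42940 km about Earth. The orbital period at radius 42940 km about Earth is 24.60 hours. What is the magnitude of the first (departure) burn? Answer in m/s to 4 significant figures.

From Kepler's third law T² = 4π²r³/μ at r = 42940 km, T = 24.60 hours = 24.60 × 3600 s = 88560 s: μ = 4π²r³/T² = 3.98539×10^5 km³/s².
Semi-major axis of the transfer orbit: a_t = (7216 + 42940)/2 = 25078 km.
On the circular orbit at r = 7216 km, v_c = √(μ/r) = 7.432 km/s.
Vis-viva on the transfer ellipse at r = 7216 km gives v_t = √[μ(2/r − 1/a_t)] = 9.725 km/s.
Δv₁ = |v_t − v_c| = |9.725 − 7.432| = 2.293 km/s.

Δv₁ = 2293 m/s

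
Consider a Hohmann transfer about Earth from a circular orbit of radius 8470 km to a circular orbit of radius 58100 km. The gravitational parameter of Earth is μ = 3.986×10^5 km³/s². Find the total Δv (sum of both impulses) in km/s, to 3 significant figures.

The Hohmann ellipse has a_t = (r₁ + r₂)/2 = 33285 km.
At r₁ the circular-orbit speed is v₁ = √(μ/r₁) = 6.860 km/s.
On the transfer ellipse at r₁, vis-viva equation gives v_p = √[μ(2/r₁ − 1/a_t)] = 9.063 km/s.
First burn Δv₁ = |v_p − v₁| = 2.203 km/s.
Circular speed at r₂: v₂ = √(μ/r₂) = 2.619 km/s.
Transfer-orbit speed at r₂: v_a = √[μ(2/r₂ − 1/a_t)] = 1.321 km/s.
Second burn Δv₂ = |v₂ − v_a| = 1.298 km/s.
Δv = Δv₁ + Δv₂ = 2.203 + 1.298 = 3.501 km/s.

Δv = 3.50 km/s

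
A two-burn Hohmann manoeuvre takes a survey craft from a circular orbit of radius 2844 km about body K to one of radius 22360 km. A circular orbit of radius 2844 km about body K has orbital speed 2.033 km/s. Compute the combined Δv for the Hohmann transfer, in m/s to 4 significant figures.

From the circular-orbit relation v² = μ/r at r = 2844 km: μ = v²r = (2.033)² × 2844 = 11754.5 km³/s².
Semi-major axis of the transfer orbit: a_t = (2844 + 22360)/2 = 12602 km.
At r₁ the circular-orbit speed is v₁ = √(μ/r₁) = 2.033 km/s.
Transfer-orbit speed at r₁ (v² = μ(2/r − 1/a)): v_p = √[μ(2/r₁ − 1/a_t)] = 2.708 km/s.
First burn Δv₁ = |v_p − v₁| = 0.6750 km/s.
Circular speed at r₂: v₂ = √(μ/r₂) = 0.7250 km/s.
Transfer-orbit speed at r₂: v_a = √[μ(2/r₂ − 1/a_t)] = 0.3444 km/s.
Second burn Δv₂ = |v₂ − v_a| = 0.3806 km/s.
Δv = Δv₁ + Δv₂ = 0.6750 + 0.3806 = 1.056 km/s.

Δv = 1056 m/s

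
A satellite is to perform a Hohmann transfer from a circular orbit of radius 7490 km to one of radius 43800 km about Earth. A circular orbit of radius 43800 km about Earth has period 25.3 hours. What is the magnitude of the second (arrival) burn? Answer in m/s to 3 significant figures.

Δv₂ = 1390 m/s

From Kepler's third law T² = 4π²r³/μ at r = 43800 km, T = 25.3 hours = 25.3 × 3600 s = 91080 s: μ = 4π²r³/T² = 3.99886×10^5 km³/s².
Transfer-ellipse semi-major axis a_t = (r₁ + r₂)/2 = (7490 + 43800)/2 = 25645 km.
Circular speed at r = 43800 km: v_c = √(μ/r) = 3.022 km/s.
Vis-viva on the transfer ellipse at r = 43800 km gives v_t = √[μ(2/r − 1/a_t)] = 1.633 km/s.
Δv₂ = |v_t − v_c| = |1.633 − 3.022| = 1.389 km/s.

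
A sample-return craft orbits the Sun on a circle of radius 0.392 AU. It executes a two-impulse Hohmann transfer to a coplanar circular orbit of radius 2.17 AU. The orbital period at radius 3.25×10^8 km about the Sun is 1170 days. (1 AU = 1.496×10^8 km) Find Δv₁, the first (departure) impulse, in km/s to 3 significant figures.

Δv₁ = 14.3 km/s

From Kepler's third law T² = 4π²r³/μ at r = 3.25×10^8 km, T = 1170 days = 1170 × 86400 s = 1.01088×10^8 s: μ = 4π²r³/T² = 1.32620×10^11 km³/s².
In km: r₁ = 0.392 × 1.496×10^8 = 5.86432×10^7 km; r₂ = 2.17 × 1.496×10^8 = 3.24632×10^8 km.
Semi-major axis of the transfer orbit: a_t = (5.86432×10^7 + 3.24632×10^8)/2 = 1.916376×10^8 km.
Circular speed at r = 5.86432×10^7 km: v_c = √(μ/r) = 47.555 km/s.
Transfer-orbit speed at the same r (vis-viva, a = a_t): v_t = √[μ(2/r − 1/a_t)] = 61.894 km/s.
Δv₁ = |v_t − v_c| = |61.894 − 47.555| = 14.34 km/s.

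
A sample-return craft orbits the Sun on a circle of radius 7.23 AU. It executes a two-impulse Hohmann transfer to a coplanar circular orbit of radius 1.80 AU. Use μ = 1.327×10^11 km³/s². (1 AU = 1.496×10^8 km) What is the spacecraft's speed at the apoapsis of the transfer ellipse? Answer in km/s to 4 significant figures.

In km: r₁ = 7.23 × 1.496×10^8 = 1.081608×10^9 km; r₂ = 1.80 × 1.496×10^8 = 2.6928×10^8 km.
Transfer-ellipse semi-major axis a_t = (r₁ + r₂)/2 = (1.081608×10^9 + 2.6928×10^8)/2 = 6.75444×10^8 km.
The apoapsis of the transfer ellipse is at r = 1.081608×10^9 km.
Applying v² = μ(2/r − 1/a_t): v = 6.994 km/s.

v = 6.994 km/s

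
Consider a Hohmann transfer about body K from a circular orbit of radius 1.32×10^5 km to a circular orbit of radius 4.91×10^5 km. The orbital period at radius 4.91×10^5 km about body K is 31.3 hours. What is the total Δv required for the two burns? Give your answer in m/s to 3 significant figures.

From Kepler's third law T² = 4π²r³/μ at r = 4.91×10^5 km, T = 31.3 hours = 31.3 × 3600 s = 1.1268×10^5 s: μ = 4π²r³/T² = 3.68053×10^8 km³/s².
The Hohmann ellipse has a_t = (r₁ + r₂)/2 = 3.115×10^5 km.
At r₁ the circular-orbit speed is v₁ = √(μ/r₁) = 52.80 km/s.
On the transfer ellipse at r₁, vis-viva gives v_p = √[μ(2/r₁ − 1/a_t)] = 66.29 km/s.
First burn Δv₁ = |v_p − v₁| = 13.49 km/s.
At r₂, v₂ = √(μ/r₂) = 27.379 km/s.
Transfer-orbit speed at r₂: v_a = √[μ(2/r₂ − 1/a_t)] = 17.823 km/s.
Second burn Δv₂ = |v₂ − v_a| = 9.556 km/s.
Δv = Δv₁ + Δv₂ = 13.49 + 9.556 = 23.05 km/s.

Δv = 23000 m/s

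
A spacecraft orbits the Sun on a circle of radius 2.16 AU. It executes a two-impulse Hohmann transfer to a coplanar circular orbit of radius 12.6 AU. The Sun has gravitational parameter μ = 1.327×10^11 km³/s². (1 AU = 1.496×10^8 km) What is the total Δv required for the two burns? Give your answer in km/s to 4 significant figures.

In km: r₁ = 2.16 × 1.496×10^8 = 3.23136×10^8 km; r₂ = 12.6 × 1.496×10^8 = 1.88496×10^9 km.
Semi-major axis of the transfer orbit: a_t = (3.23136×10^8 + 1.88496×10^9)/2 = 1.104048×10^9 km.
Circular speed at r₁: v₁ = √(μ/r₁) = √(1.327×10^11/3.23136×10^8) = 20.2648 km/s.
Transfer-orbit speed at r₁ (vis-viva): v_p = √[μ(2/r₁ − 1/a_t)] = 26.4789 km/s.
First burn Δv₁ = |v_p − v₁| = 6.2141 km/s.
At r₂, v₂ = √(μ/r₂) = 8.3904 km/s.
Transfer-orbit speed at r₂: v_a = √[μ(2/r₂ − 1/a_t)] = 4.5392 km/s.
Second burn Δv₂ = |v₂ − v_a| = 3.8512 km/s.
Total Δv = Δv₁ + Δv₂ = 10.07 km/s.

Δv = 10.07 km/s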